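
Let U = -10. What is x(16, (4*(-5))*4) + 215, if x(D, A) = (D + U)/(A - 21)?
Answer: 21709/101 ≈ 214.94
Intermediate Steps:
x(D, A) = (-10 + D)/(-21 + A) (x(D, A) = (D - 10)/(A - 21) = (-10 + D)/(-21 + A))
x(16, (4*(-5))*4) + 215 = (-10 + 16)/(-21 + (4*(-5))*4) + 215 = 6/(-21 - 20*4) + 215 = 6/(-21 - 80) + 215 = 6/(-101) + 215 = -1/101*6 + 215 = -6/101 + 215 = 21709/101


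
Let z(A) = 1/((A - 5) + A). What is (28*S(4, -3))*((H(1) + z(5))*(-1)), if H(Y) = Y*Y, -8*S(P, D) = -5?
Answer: -21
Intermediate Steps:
S(P, D) = 5/8 (S(P, D) = -⅛*(-5) = 5/8)
H(Y) = Y²
z(A) = 1/(-5 + 2*A) (z(A) = 1/((-5 + A) + A) = 1/(-5 + 2*A))
(28*S(4, -3))*((H(1) + z(5))*(-1)) = (28*(5/8))*((1² + 1/(-5 + 2*5))*(-1)) = 35*((1 + 1/(-5 + 10))*(-1))/2 = 35*((1 + 1/5)*(-1))/2 = 35*((1 + ⅕)*(-1))/2 = 35*((6/5)*(-1))/2 = (35/2)*(-6/5) = -21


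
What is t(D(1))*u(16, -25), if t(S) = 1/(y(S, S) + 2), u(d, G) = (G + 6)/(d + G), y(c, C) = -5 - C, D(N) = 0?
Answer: -19/27 ≈ -0.70370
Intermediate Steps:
u(d, G) = (6 + G)/(G + d)
t(S) = 1/(-3 - S) (t(S) = 1/((-5 - S) + 2) = 1/(-3 - S))
t(D(1))*u(16, -25) = (-1/(3 + 0))*((6 - 25)/(-25 + 16)) = (-1/3)*(-19/(-9)) = (-1*⅓)*(-⅑*(-19)) = -⅓*19/9 = -19/27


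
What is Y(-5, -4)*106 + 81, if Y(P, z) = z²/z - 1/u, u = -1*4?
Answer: -633/2 ≈ -316.50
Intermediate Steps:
u = -4
Y(P, z) = ¼ + z (Y(P, z) = z²/z - 1/(-4) = z - 1*(-¼) = z + ¼ = ¼ + z)
Y(-5, -4)*106 + 81 = (¼ - 4)*106 + 81 = -15/4*106 + 81 = -795/2 + 81 = -633/2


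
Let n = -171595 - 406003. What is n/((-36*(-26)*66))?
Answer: -288799/30888 ≈ -9.3499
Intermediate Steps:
n = -577598
n/((-36*(-26)*66)) = -577598/(-36*(-26)*66) = -577598/(936*66) = -577598/61776 = -577598*1/61776 = -288799/30888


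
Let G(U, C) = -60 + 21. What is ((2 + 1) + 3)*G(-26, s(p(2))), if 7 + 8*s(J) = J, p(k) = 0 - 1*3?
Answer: -234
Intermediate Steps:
p(k) = -3 (p(k) = 0 - 3 = -3)
s(J) = -7/8 + J/8
G(U, C) = -39
((2 + 1) + 3)*G(-26, s(p(2))) = ((2 + 1) + 3)*(-39) = (3 + 3)*(-39) = 6*(-39) = -234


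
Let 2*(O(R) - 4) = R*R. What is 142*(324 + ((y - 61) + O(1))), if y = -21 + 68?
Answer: 44659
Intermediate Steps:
O(R) = 4 + R**2/2 (O(R) = 4 + (R*R)/2 = 4 + R**2/2)
y = 47
142*(324 + ((y - 61) + O(1))) = 142*(324 + ((47 - 61) + (4 + (1/2)*1**2))) = 142*(324 + (-14 + (4 + (1/2)*1))) = 142*(324 + (-14 + (4 + 1/2))) = 142*(324 + (-14 + 9/2)) = 142*(324 - 19/2) = 142*(629/2) = 44659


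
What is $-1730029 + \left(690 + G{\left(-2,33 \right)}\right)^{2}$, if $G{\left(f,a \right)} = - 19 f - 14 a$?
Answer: $-1659273$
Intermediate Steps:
$-1730029 + \left(690 + G{\left(-2,33 \right)}\right)^{2} = -1730029 + \left(690 - 424\right)^{2} = -1730029 + 266^{2} = -1730029 + 70756 = -1659273$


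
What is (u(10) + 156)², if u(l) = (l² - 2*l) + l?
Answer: 60516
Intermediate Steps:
u(l) = l² - l
(u(10) + 156)² = (10*(-1 + 10) + 156)² = (10*9 + 156)² = (90 + 156)² = 246² = 60516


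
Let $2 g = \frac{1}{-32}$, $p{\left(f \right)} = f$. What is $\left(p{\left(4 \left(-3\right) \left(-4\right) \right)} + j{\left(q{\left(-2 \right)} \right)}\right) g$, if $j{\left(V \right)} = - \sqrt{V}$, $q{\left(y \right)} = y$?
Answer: $- \frac{3}{4} + \frac{i \sqrt{2}}{64} \approx -0.75 + 0.022097 i$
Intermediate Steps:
$g = - \frac{1}{64}$ ($g = \frac{1}{2 \left(-32\right)} = \frac{1}{2} \left(- \frac{1}{32}\right) = - \frac{1}{64} \approx -0.015625$)
$\left(p{\left(4 \left(-3\right) \left(-4\right) \right)} + j{\left(q{\left(-2 \right)} \right)}\right) g = \left(4 \left(-3\right) \left(-4\right) - \sqrt{-2}\right) \left(- \frac{1}{64}\right) = \left(\left(-12\right) \left(-4\right) - i \sqrt{2}\right) \left(- \frac{1}{64}\right) = \left(48 - i \sqrt{2}\right) \left(- \frac{1}{64}\right) = - \frac{3}{4} + \frac{i \sqrt{2}}{64}$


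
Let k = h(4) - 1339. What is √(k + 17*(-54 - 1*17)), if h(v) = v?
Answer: I*√2542 ≈ 50.418*I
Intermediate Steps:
k = -1335 (k = 4 - 1339 = -1335)
√(k + 17*(-54 - 1*17)) = √(-1335 + 17*(-54 - 1*17)) = √(-1335 + 17*(-54 - 17)) = √(-1335 + 17*(-71)) = √(-1335 - 1207) = √(-2542) = I*√2542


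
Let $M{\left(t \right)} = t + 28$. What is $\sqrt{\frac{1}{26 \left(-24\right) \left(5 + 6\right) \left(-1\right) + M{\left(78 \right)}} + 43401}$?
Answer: $\frac{\sqrt{2108459647870}}{6970} \approx 208.33$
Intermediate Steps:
$M{\left(t \right)} = 28 + t$
$\sqrt{\frac{1}{26 \left(-24\right) \left(5 + 6\right) \left(-1\right) + M{\left(78 \right)}} + 43401} = \sqrt{\frac{1}{26 \left(-24\right) \left(5 + 6\right) \left(-1\right) + \left(28 + 78\right)} + 43401} = \sqrt{\frac{1}{- 624 \cdot 11 \left(-1\right) + 106} + 43401} = \sqrt{\frac{1}{\left(-624\right) \left(-11\right) + 106} + 43401} = \sqrt{\frac{1}{6864 + 106} + 43401} = \sqrt{\frac{1}{6970} + 43401} = \sqrt{\frac{302504971}{6970}} = \frac{\sqrt{2108459647870}}{6970}$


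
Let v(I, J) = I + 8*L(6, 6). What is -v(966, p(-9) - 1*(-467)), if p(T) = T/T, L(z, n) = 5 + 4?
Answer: -1038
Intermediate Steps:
L(z, n) = 9
p(T) = 1
v(I, J) = 72 + I (v(I, J) = I + 8*9 = I + 72 = 72 + I)
-v(966, p(-9) - 1*(-467)) = -(72 + 966) = -1*1038 = -1038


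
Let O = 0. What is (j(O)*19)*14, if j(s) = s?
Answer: 0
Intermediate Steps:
(j(O)*19)*14 = (0*19)*14 = 0*14 = 0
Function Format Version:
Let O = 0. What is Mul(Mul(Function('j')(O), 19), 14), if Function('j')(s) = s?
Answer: 0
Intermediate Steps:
Mul(Mul(Function('j')(O), 19), 14) = Mul(Mul(0, 19), 14) = Mul(0, 14) = 0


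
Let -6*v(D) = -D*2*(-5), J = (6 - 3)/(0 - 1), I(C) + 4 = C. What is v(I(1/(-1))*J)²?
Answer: 625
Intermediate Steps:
I(C) = -4 + C
J = -3 (J = 3/(-1) = 3*(-1) = -3)
v(D) = -5*D/3 (v(D) = -(-1)*(D*2)*(-5)/6 = -(-1)*(2*D)*(-5)/6 = -(-1)*(-10*D)/6 = -5*D/3)
v(I(1/(-1))*J)² = (-5*(-4 + 1/(-1))*(-3)/3)² = (-5*(-4 + 1*(-1))*(-3)/3)² = (-5*(-4 - 1)*(-3)/3)² = (-(-25)*(-3)/3)² = (-5/3*15)² = (-25)² = 625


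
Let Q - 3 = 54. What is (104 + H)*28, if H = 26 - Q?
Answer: 2044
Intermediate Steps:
Q = 57 (Q = 3 + 54 = 57)
H = -31 (H = 26 - 1*57 = 26 - 57 = -31)
(104 + H)*28 = (104 - 31)*28 = 73*28 = 2044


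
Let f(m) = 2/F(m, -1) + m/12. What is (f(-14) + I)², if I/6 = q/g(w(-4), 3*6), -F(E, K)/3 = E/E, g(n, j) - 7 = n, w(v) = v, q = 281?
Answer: 11296321/36 ≈ 3.1379e+5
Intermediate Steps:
g(n, j) = 7 + n
F(E, K) = -3 (F(E, K) = -3*E/E = -3*1 = -3)
f(m) = -⅔ + m/12 (f(m) = 2/(-3) + m/12 = 2*(-⅓) + m*(1/12) = -⅔ + m/12)
I = 562 (I = 6*(281/(7 - 4)) = 6*(281/3) = 562)
(f(-14) + I)² = ((-⅔ + (1/12)*(-14)) + 562)² = ((-⅔ - 7/6) + 562)² = (-11/6 + 562)² = (3361/6)² = 11296321/36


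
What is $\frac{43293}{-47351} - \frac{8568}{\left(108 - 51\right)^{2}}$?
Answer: $- \frac{60706925}{17093711} \approx -3.5514$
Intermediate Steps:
$\frac{43293}{-47351} - \frac{8568}{\left(108 - 51\right)^{2}} = 43293 \left(- \frac{1}{47351}\right) - \frac{8568}{\left(108 - 51\right)^{2}} = - \frac{43293}{47351} - \frac{8568}{57^{2}} = - \frac{43293}{47351} - \frac{8568}{3249} = - \frac{43293}{47351} - \frac{952}{361} = - \frac{60706925}{17093711}$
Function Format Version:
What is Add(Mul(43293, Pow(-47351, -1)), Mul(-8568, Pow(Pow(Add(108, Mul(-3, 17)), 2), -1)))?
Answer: Rational(-60706925, 17093711) ≈ -3.5514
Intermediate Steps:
Add(Mul(43293, Pow(-47351, -1)), Mul(-8568, Pow(Pow(Add(108, Mul(-3, 17)), 2), -1))) = Add(Mul(43293, Rational(-1, 47351)), Mul(-8568, Pow(Pow(Add(108, -51), 2), -1))) = Add(Rational(-43293, 47351), Mul(-8568, Pow(Pow(57, 2), -1))) = Add(Rational(-43293, 47351), Mul(-8568, Pow(3249, -1))) = Add(Rational(-43293, 47351), Mul(-8568, Rational(1, 3249))) = Add(Rational(-43293, 47351), Rational(-952, 361)) = Rational(-60706925, 17093711)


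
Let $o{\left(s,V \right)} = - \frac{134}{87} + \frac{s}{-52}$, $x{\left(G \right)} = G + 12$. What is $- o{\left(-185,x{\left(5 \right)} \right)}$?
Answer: $- \frac{9127}{4524} \approx -2.0175$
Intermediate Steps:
$x{\left(G \right)} = 12 + G$
$o{\left(s,V \right)} = - \frac{134}{87} - \frac{s}{52}$ ($o{\left(s,V \right)} = \left(-134\right) \frac{1}{87} + s \left(- \frac{1}{52}\right) = - \frac{134}{87} - \frac{s}{52}$)
$- o{\left(-185,x{\left(5 \right)} \right)} = - (- \frac{134}{87} - - \frac{185}{52}) = - (- \frac{134}{87} + \frac{185}{52}) = \left(-1\right) \frac{9127}{4524} = - \frac{9127}{4524}$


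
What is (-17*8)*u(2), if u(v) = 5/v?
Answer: -340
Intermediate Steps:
(-17*8)*u(2) = (-17*8)*(5/2) = -680/2 = -136*5/2 = -340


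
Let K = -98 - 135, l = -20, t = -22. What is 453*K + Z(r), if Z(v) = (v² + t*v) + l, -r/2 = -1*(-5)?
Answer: -105249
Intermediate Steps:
r = -10 (r = -(-2)*(-5) = -2*5 = -10)
K = -233
Z(v) = -20 + v² - 22*v (Z(v) = (v² - 22*v) - 20 = -20 + v² - 22*v)
453*K + Z(r) = 453*(-233) + (-20 + (-10)² - 22*(-10)) = -105549 + (-20 + 100 + 220) = -105549 + 300 = -105249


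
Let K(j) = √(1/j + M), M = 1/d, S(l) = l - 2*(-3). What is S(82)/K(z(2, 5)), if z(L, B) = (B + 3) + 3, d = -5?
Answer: -44*I*√330/3 ≈ -266.43*I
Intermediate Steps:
S(l) = 6 + l (S(l) = l + 6 = 6 + l)
M = -⅕ (M = 1/(-5) = -⅕ ≈ -0.20000)
z(L, B) = 6 + B (z(L, B) = (3 + B) + 3 = 6 + B)
K(j) = √(-⅕ + 1/j) (K(j) = √(1/j - ⅕) = √(-⅕ + 1/j))
S(82)/K(z(2, 5)) = (6 + 82)/((√5*√((5 - (6 + 5))/(6 + 5))/5)) = 88/((√5*√((5 - 1*11)/11)/5)) = 88/((√5*√((5 - 11)/11)/5)) = 88/((√5*√((1/11)*(-6))/5)) = 88/((√5*√(-6/11)/5)) = 88/((√5*(I*√66/11)/5)) = 88/((I*√330/55)) = 88*(-I*√330/6) = -44*I*√330/3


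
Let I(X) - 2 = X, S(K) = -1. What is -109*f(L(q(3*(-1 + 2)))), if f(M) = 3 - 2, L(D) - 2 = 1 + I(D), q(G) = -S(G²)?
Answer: -109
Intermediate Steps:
I(X) = 2 + X
q(G) = 1 (q(G) = -1*(-1) = 1)
L(D) = 5 + D (L(D) = 2 + (1 + (2 + D)) = 2 + (3 + D) = 5 + D)
f(M) = 1
-109*f(L(q(3*(-1 + 2)))) = -109*1 = -109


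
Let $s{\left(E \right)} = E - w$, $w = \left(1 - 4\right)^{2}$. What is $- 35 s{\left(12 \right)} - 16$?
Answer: $-121$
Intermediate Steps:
$w = 9$ ($w = \left(-3\right)^{2} = 9$)
$s{\left(E \right)} = -9 + E$ ($s{\left(E \right)} = E - 9 = -9 + E$)
$- 35 s{\left(12 \right)} - 16 = - 35 \left(-9 + 12\right) - 16 = \left(-35\right) 3 - 16 = -105 - 16 = -121$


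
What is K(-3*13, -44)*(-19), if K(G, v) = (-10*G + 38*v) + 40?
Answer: 23598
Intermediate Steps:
K(G, v) = 40 - 10*G + 38*v
K(-3*13, -44)*(-19) = (40 - (-30)*13 + 38*(-44))*(-19) = (40 - 10*(-39) - 1672)*(-19) = (40 + 390 - 1672)*(-19) = -1242*(-19) = 23598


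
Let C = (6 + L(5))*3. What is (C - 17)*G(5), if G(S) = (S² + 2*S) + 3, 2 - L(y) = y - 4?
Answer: 152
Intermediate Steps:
L(y) = 6 - y (L(y) = 2 - (y - 4) = 2 - (-4 + y) = 2 + (4 - y) = 6 - y)
G(S) = 3 + S² + 2*S
C = 21 (C = (6 + (6 - 1*5))*3 = (6 + (6 - 5))*3 = (6 + 1)*3 = 7*3 = 21)
(C - 17)*G(5) = (21 - 17)*(3 + 5² + 2*5) = 4*(3 + 25 + 10) = 4*38 = 152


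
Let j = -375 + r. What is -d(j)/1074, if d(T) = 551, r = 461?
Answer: -551/1074 ≈ -0.51304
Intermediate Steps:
j = 86 (j = -375 + 461 = 86)
-d(j)/1074 = -551/1074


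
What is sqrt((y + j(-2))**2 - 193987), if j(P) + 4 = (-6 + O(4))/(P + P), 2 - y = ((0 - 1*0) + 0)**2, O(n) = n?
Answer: I*sqrt(775939)/2 ≈ 440.44*I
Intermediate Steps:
y = 2 (y = 2 - ((0 - 1*0) + 0)**2 = 2 - ((0 + 0) + 0)**2 = 2 - (0 + 0)**2 = 2 - 1*0**2 = 2 - 1*0 = 2 + 0 = 2)
j(P) = -4 - 1/P (j(P) = -4 + (-6 + 4)/(P + P) = -4 - 2*1/(2*P) = -4 - 1/P)
sqrt((y + j(-2))**2 - 193987) = sqrt((2 + (-4 - 1/(-2)))**2 - 193987) = sqrt((2 + (-4 - 1*(-1/2)))**2 - 193987) = sqrt((2 + (-4 + 1/2))**2 - 193987) = sqrt((2 - 7/2)**2 - 193987) = sqrt((-3/2)**2 - 193987) = sqrt(9/4 - 193987) = sqrt(-775939/4) = I*sqrt(775939)/2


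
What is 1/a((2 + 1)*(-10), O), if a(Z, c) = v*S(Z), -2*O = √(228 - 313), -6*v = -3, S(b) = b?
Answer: -1/15 ≈ -0.066667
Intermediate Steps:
v = ½ (v = -⅙*(-3) = ½ ≈ 0.50000)
O = -I*√85/2 (O = -√(228 - 313)/2 = -I*√85/2 ≈ -4.6098*I)
a(Z, c) = Z/2
1/a((2 + 1)*(-10), O) = 1/(((2 + 1)*(-10))/2) = 1/((3*(-10))/2) = 1/((½)*(-30)) = 1/(-15) = -1/15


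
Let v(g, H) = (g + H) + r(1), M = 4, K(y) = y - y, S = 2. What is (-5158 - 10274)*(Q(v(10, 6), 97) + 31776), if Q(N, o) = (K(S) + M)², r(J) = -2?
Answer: -490614144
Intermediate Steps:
K(y) = 0
v(g, H) = -2 + H + g (v(g, H) = (g + H) - 2 = (H + g) - 2 = -2 + H + g)
Q(N, o) = 16 (Q(N, o) = (0 + 4)² = 4² = 16)
(-5158 - 10274)*(Q(v(10, 6), 97) + 31776) = (-5158 - 10274)*(16 + 31776) = -15432*31792 = -490614144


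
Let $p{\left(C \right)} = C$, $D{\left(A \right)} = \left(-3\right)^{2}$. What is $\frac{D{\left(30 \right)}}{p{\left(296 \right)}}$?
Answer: $\frac{9}{296} \approx 0.030405$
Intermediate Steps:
$D{\left(A \right)} = 9$
$\frac{D{\left(30 \right)}}{p{\left(296 \right)}} = \frac{9}{296}$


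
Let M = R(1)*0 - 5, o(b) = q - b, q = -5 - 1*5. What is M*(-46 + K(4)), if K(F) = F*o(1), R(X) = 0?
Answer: 450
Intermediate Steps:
q = -10 (q = -5 - 5 = -10)
o(b) = -10 - b
K(F) = -11*F (K(F) = F*(-10 - 1*1) = F*(-10 - 1) = F*(-11) = -11*F)
M = -5 (M = 0*0 - 5 = 0 - 5 = -5)
M*(-46 + K(4)) = -5*(-46 - 11*4) = -5*(-46 - 44) = -5*(-90) = 450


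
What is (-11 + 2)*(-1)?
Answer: 9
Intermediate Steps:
(-11 + 2)*(-1) = -9*(-1) = 9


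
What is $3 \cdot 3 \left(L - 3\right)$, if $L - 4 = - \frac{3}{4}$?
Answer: $\frac{9}{4} \approx 2.25$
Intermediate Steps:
$L = \frac{13}{4}$ ($L = 4 - \frac{3}{4} = \frac{13}{4} \approx 3.25$)
$3 \cdot 3 \left(L - 3\right) = 3 \cdot 3 \left(\frac{13}{4} - 3\right) = 9 \cdot \frac{1}{4} = \frac{9}{4}$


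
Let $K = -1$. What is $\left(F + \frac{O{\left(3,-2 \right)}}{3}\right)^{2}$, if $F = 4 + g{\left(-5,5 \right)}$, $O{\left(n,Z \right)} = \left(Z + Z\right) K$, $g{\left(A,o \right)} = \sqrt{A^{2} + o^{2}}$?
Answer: $\frac{706}{9} + \frac{160 \sqrt{2}}{3} \approx 153.87$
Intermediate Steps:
$O{\left(n,Z \right)} = - 2 Z$ ($O{\left(n,Z \right)} = \left(Z + Z\right) \left(-1\right) = 2 Z \left(-1\right) = - 2 Z$)
$F = 4 + 5 \sqrt{2}$ ($F = 4 + \sqrt{\left(-5\right)^{2} + 5^{2}} = 4 + \sqrt{25 + 25} = 4 + \sqrt{50} = 4 + 5 \sqrt{2} \approx 11.071$)
$\left(F + \frac{O{\left(3,-2 \right)}}{3}\right)^{2} = \left(\left(4 + 5 \sqrt{2}\right) + \frac{\left(-2\right) \left(-2\right)}{3}\right)^{2} = \left(\left(4 + 5 \sqrt{2}\right) + 4 \cdot \frac{1}{3}\right)^{2} = \left(\left(4 + 5 \sqrt{2}\right) + \frac{4}{3}\right)^{2} = \left(\frac{16}{3} + 5 \sqrt{2}\right)^{2}$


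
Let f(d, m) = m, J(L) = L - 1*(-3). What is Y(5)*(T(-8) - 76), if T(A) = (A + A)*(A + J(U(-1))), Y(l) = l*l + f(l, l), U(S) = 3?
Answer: -1320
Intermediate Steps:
J(L) = 3 + L (J(L) = L + 3 = 3 + L)
Y(l) = l + l² (Y(l) = l*l + l = l² + l = l + l²)
T(A) = 2*A*(6 + A) (T(A) = (A + A)*(A + (3 + 3)) = (2*A)*(A + 6) = (2*A)*(6 + A) = 2*A*(6 + A))
Y(5)*(T(-8) - 76) = (5*(1 + 5))*(2*(-8)*(6 - 8) - 76) = (5*6)*(2*(-8)*(-2) - 76) = 30*(32 - 76) = 30*(-44) = -1320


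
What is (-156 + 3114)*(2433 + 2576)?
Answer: 14816622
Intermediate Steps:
(-156 + 3114)*(2433 + 2576) = 2958*5009 = 14816622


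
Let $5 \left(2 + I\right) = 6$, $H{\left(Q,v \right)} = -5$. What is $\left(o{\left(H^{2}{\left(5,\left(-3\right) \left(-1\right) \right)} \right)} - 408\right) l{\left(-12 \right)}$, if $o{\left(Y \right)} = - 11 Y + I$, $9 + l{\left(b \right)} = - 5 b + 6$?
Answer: $- \frac{194883}{5} \approx -38977.0$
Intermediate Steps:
$l{\left(b \right)} = -3 - 5 b$ ($l{\left(b \right)} = -9 - \left(-6 + 5 b\right) = -3 - 5 b$)
$I = - \frac{4}{5}$ ($I = -2 + \frac{1}{5} \cdot 6 = -2 + \frac{6}{5} = - \frac{4}{5} \approx -0.8$)
$o{\left(Y \right)} = - \frac{4}{5} - 11 Y$ ($o{\left(Y \right)} = - 11 Y - \frac{4}{5} = - \frac{4}{5} - 11 Y$)
$\left(o{\left(H^{2}{\left(5,\left(-3\right) \left(-1\right) \right)} \right)} - 408\right) l{\left(-12 \right)} = \left(\left(- \frac{4}{5} - 11 \left(-5\right)^{2}\right) - 408\right) \left(-3 - -60\right) = \left(\left(- \frac{4}{5} - 275\right) - 408\right) \left(-3 + 60\right) = \left(\left(- \frac{4}{5} - 275\right) - 408\right) 57 = \left(- \frac{1379}{5} - 408\right) 57 = \left(- \frac{3419}{5}\right) 57 = - \frac{194883}{5}$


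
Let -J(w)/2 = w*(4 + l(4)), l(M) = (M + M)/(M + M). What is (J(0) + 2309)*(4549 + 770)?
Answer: 12281571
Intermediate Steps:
l(M) = 1 (l(M) = (2*M)/((2*M)) = (2*M)*(1/(2*M)) = 1)
J(w) = -10*w (J(w) = -2*w*(4 + 1) = -2*w*5 = -10*w)
(J(0) + 2309)*(4549 + 770) = (-10*0 + 2309)*(4549 + 770) = (0 + 2309)*5319 = 2309*5319 = 12281571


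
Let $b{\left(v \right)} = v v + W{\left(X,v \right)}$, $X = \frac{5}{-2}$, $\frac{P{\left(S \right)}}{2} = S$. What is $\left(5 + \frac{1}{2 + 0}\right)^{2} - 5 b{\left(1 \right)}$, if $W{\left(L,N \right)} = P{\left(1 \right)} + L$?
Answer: $\frac{111}{4} \approx 27.75$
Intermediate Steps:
$P{\left(S \right)} = 2 S$
$X = - \frac{5}{2}$ ($X = 5 \left(- \frac{1}{2}\right) = - \frac{5}{2} \approx -2.5$)
$W{\left(L,N \right)} = 2 + L$ ($W{\left(L,N \right)} = 2 \cdot 1 + L = 2 + L$)
$b{\left(v \right)} = - \frac{1}{2} + v^{2}$ ($b{\left(v \right)} = v v + \left(2 - \frac{5}{2}\right) = v^{2} - \frac{1}{2} = - \frac{1}{2} + v^{2}$)
$\left(5 + \frac{1}{2 + 0}\right)^{2} - 5 b{\left(1 \right)} = \left(5 + \frac{1}{2 + 0}\right)^{2} - 5 \left(- \frac{1}{2} + 1^{2}\right) = \left(5 + \frac{1}{2}\right)^{2} - 5 \left(- \frac{1}{2} + 1\right) = \left(5 + \frac{1}{2}\right)^{2} - \frac{5}{2} = \left(\frac{11}{2}\right)^{2} - \frac{5}{2} = \frac{121}{4} - \frac{5}{2} = \frac{111}{4}$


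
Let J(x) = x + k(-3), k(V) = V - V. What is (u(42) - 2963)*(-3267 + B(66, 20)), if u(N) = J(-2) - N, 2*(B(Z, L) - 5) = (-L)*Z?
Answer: 11793454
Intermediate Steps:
k(V) = 0
J(x) = x (J(x) = x + 0 = x)
B(Z, L) = 5 - L*Z/2 (B(Z, L) = 5 + ((-L)*Z)/2 = 5 + (-L*Z)/2 = 5 - L*Z/2)
u(N) = -2 - N
(u(42) - 2963)*(-3267 + B(66, 20)) = ((-2 - 1*42) - 2963)*(-3267 + (5 - ½*20*66)) = ((-2 - 42) - 2963)*(-3267 + (5 - 660)) = (-44 - 2963)*(-3267 - 655) = -3007*(-3922) = 11793454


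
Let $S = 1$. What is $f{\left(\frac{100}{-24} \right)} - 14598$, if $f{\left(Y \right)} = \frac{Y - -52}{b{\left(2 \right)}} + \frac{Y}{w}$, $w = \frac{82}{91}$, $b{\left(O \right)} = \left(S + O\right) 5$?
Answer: $- \frac{107743831}{7380} \approx -14599.0$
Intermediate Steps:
$b{\left(O \right)} = 5 + 5 O$ ($b{\left(O \right)} = \left(1 + O\right) 5 = 5 + 5 O$)
$w = \frac{82}{91}$ ($w = 82 \cdot \frac{1}{91} = \frac{82}{91} \approx 0.9011$)
$f{\left(Y \right)} = \frac{52}{15} + \frac{1447 Y}{1230}$ ($f{\left(Y \right)} = \frac{Y - -52}{5 + 5 \cdot 2} + \frac{Y}{\frac{82}{91}} = \frac{Y + 52}{5 + 10} + Y \frac{91}{82} = \frac{52 + Y}{15} + \frac{91 Y}{82} = \left(52 + Y\right) \frac{1}{15} + \frac{91 Y}{82} = \left(\frac{52}{15} + \frac{Y}{15}\right) + \frac{91 Y}{82} = \frac{52}{15} + \frac{1447 Y}{1230}$)
$f{\left(\frac{100}{-24} \right)} - 14598 = \left(\frac{52}{15} + \frac{1447 \frac{100}{-24}}{1230}\right) - 14598 = \left(\frac{52}{15} + \frac{1447 \cdot 100 \left(- \frac{1}{24}\right)}{1230}\right) - 14598 = \left(\frac{52}{15} + \frac{1447}{1230} \left(- \frac{25}{6}\right)\right) - 14598 = \left(\frac{52}{15} - \frac{7235}{1476}\right) - 14598 = - \frac{10591}{7380} - 14598 = - \frac{107743831}{7380}$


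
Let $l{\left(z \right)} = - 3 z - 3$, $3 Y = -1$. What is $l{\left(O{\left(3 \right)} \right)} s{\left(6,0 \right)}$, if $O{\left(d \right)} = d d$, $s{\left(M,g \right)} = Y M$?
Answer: $60$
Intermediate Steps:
$Y = - \frac{1}{3}$ ($Y = \frac{1}{3} \left(-1\right) = - \frac{1}{3} \approx -0.33333$)
$s{\left(M,g \right)} = - \frac{M}{3}$
$O{\left(d \right)} = d^{2}$
$l{\left(z \right)} = -3 - 3 z$
$l{\left(O{\left(3 \right)} \right)} s{\left(6,0 \right)} = \left(-3 - 3 \cdot 3^{2}\right) \left(\left(- \frac{1}{3}\right) 6\right) = \left(-3 - 27\right) \left(-2\right) = \left(-30\right) \left(-2\right) = 60$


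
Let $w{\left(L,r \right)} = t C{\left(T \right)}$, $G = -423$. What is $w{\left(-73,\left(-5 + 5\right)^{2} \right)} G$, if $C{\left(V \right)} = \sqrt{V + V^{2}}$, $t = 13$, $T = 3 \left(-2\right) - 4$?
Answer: $- 16497 \sqrt{10} \approx -52168.0$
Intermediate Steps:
$T = -10$ ($T = -6 - 4 = -10$)
$w{\left(L,r \right)} = 39 \sqrt{10}$ ($w{\left(L,r \right)} = 13 \sqrt{- 10 \left(1 - 10\right)} = 13 \sqrt{\left(-10\right) \left(-9\right)} = 13 \sqrt{90} = 13 \cdot 3 \sqrt{10} = 39 \sqrt{10}$)
$w{\left(-73,\left(-5 + 5\right)^{2} \right)} G = 39 \sqrt{10} \left(-423\right) = - 16497 \sqrt{10}$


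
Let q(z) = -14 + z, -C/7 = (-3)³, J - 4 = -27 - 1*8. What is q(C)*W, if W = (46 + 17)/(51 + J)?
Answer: 2205/4 ≈ 551.25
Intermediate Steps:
J = -31 (J = 4 + (-27 - 1*8) = 4 + (-27 - 8) = 4 - 35 = -31)
C = 189 (C = -7*(-3)³ = -7*(-27) = 189)
W = 63/20 (W = (46 + 17)/(51 - 31) = 63/20 ≈ 3.1500)
q(C)*W = (-14 + 189)*(63/20) = 175*(63/20) = 2205/4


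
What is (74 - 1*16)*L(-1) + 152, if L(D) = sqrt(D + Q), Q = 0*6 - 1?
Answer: 152 + 58*I*sqrt(2) ≈ 152.0 + 82.024*I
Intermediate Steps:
Q = -1 (Q = 0 - 1 = -1)
L(D) = sqrt(-1 + D) (L(D) = sqrt(D - 1) = sqrt(-1 + D))
(74 - 1*16)*L(-1) + 152 = (74 - 1*16)*sqrt(-1 - 1) + 152 = (74 - 16)*sqrt(-2) + 152 = 58*(I*sqrt(2)) + 152 = 58*I*sqrt(2) + 152 = 152 + 58*I*sqrt(2)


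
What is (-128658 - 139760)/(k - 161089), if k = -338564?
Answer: 2606/4851 ≈ 0.53721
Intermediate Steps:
(-128658 - 139760)/(k - 161089) = (-128658 - 139760)/(-338564 - 161089) = -268418/(-499653) = -268418*(-1/499653) = 2606/4851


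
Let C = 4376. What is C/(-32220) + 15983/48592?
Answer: 75583417/391408560 ≈ 0.19311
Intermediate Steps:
C/(-32220) + 15983/48592 = 4376/(-32220) + 15983/48592 = 4376*(-1/32220) + 15983*(1/48592) = -1094/8055 + 15983/48592 = 75583417/391408560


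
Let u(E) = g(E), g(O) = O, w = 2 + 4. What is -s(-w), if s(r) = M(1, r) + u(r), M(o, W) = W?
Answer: 12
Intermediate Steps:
w = 6
u(E) = E
s(r) = 2*r (s(r) = r + r = 2*r)
-s(-w) = -2*(-1*6) = -2*(-6) = -1*(-12) = 12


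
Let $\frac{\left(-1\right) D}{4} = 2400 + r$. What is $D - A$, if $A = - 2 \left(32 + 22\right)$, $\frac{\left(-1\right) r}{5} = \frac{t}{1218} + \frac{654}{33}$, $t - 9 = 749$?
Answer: $- \frac{60848288}{6699} \approx -9083.2$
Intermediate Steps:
$t = 758$ ($t = 9 + 749 = 758$)
$r = - \frac{684655}{6699}$ ($r = - 5 \left(\frac{758}{1218} + \frac{654}{33}\right) = - 5 \left(758 \cdot \frac{1}{1218} + 654 \cdot \frac{1}{33}\right) = - 5 \left(\frac{379}{609} + \frac{218}{11}\right) = \left(-5\right) \frac{136931}{6699} = - \frac{684655}{6699} \approx -102.2$)
$A = -108$ ($A = \left(-2\right) 54 = -108$)
$D = - \frac{61571780}{6699}$ ($D = - 4 \left(2400 - \frac{684655}{6699}\right) = \left(-4\right) \frac{15392945}{6699} = - \frac{61571780}{6699} \approx -9191.2$)
$D - A = - \frac{61571780}{6699} - -108 = - \frac{61571780}{6699} + 108 = - \frac{60848288}{6699}$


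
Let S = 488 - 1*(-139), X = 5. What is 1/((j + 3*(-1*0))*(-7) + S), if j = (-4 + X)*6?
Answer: 1/585 ≈ 0.0017094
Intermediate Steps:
j = 6 (j = (-4 + 5)*6 = 1*6 = 6)
S = 627 (S = 488 + 139 = 627)
1/((j + 3*(-1*0))*(-7) + S) = 1/((6 + 3*(-1*0))*(-7) + 627) = 1/((6 + 3*0)*(-7) + 627) = 1/((6 + 0)*(-7) + 627) = 1/(6*(-7) + 627) = 1/(-42 + 627) = 1/585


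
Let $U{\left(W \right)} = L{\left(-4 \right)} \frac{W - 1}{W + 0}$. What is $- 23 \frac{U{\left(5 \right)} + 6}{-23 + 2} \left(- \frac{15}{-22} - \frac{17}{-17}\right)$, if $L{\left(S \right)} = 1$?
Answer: $\frac{14467}{1155} \approx 12.526$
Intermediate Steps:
$U{\left(W \right)} = \frac{-1 + W}{W}$ ($U{\left(W \right)} = 1 \frac{W - 1}{W + 0} = 1 \frac{-1 + W}{W} = \frac{-1 + W}{W}$)
$- 23 \frac{U{\left(5 \right)} + 6}{-23 + 2} \left(- \frac{15}{-22} - \frac{17}{-17}\right) = - 23 \frac{\frac{-1 + 5}{5} + 6}{-23 + 2} \left(- \frac{15}{-22} - \frac{17}{-17}\right) = - 23 \frac{\frac{1}{5} \cdot 4 + 6}{-21} \left(\left(-15\right) \left(- \frac{1}{22}\right) - -1\right) = - 23 \left(\frac{4}{5} + 6\right) \left(- \frac{1}{21}\right) \left(\frac{15}{22} + 1\right) = - 23 \cdot \frac{34}{5} \left(- \frac{1}{21}\right) \frac{37}{22} = \left(-23\right) \left(- \frac{34}{105}\right) \frac{37}{22} = \frac{782}{105} \cdot \frac{37}{22} = \frac{14467}{1155}$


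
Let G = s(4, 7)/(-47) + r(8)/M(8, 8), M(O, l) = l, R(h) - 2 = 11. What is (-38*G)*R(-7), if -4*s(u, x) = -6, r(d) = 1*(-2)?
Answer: 13091/94 ≈ 139.27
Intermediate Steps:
r(d) = -2
R(h) = 13 (R(h) = 2 + 11 = 13)
s(u, x) = 3/2 (s(u, x) = -¼*(-6) = 3/2)
G = -53/188 (G = (3/2)/(-47) - 2/8 = (3/2)*(-1/47) - 2*⅛ = -3/94 - ¼ = -53/188 ≈ -0.28191)
(-38*G)*R(-7) = -38*(-53/188)*13 = (1007/94)*13 = 13091/94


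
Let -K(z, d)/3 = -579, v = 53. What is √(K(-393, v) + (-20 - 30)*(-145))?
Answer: √8987 ≈ 94.800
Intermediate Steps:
K(z, d) = 1737 (K(z, d) = -3*(-579) = 1737)
√(K(-393, v) + (-20 - 30)*(-145)) = √(1737 + (-20 - 30)*(-145)) = √(1737 - 50*(-145)) = √(1737 + 7250) = √8987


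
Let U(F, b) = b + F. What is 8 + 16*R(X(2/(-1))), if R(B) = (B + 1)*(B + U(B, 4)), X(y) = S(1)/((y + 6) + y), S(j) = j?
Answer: 128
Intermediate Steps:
U(F, b) = F + b
X(y) = 1/(6 + 2*y) (X(y) = 1/((y + 6) + y) = 1/((6 + y) + y) = 1/(6 + 2*y))
R(B) = (1 + B)*(4 + 2*B) (R(B) = (B + 1)*(B + (B + 4)) = (1 + B)*(B + (4 + B)) = (1 + B)*(4 + 2*B))
8 + 16*R(X(2/(-1))) = 8 + 16*(4 + 2*(1/(2*(3 + 2/(-1))))² + 6*(1/(2*(3 + 2/(-1))))) = 8 + 16*(4 + 2*(1/(2*(3 + 2*(-1))))² + 6*(1/(2*(3 + 2*(-1))))) = 8 + 16*(4 + 2*(1/(2*(3 - 2)))² + 6*(1/(2*(3 - 2)))) = 8 + 16*(4 + 2*((½)/1)² + 6*((½)/1)) = 8 + 16*(4 + 2*((½)*1)² + 6*((½)*1)) = 8 + 16*(4 + 2*(½)² + 6*(½)) = 8 + 16*(4 + 2*(¼) + 3) = 8 + 16*(4 + ½ + 3) = 8 + 16*(15/2) = 8 + 120 = 128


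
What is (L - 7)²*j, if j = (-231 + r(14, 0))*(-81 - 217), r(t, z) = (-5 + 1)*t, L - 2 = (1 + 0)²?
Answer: 1368416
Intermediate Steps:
L = 3 (L = 2 + (1 + 0)² = 2 + 1² = 2 + 1 = 3)
r(t, z) = -4*t
j = 85526 (j = (-231 - 4*14)*(-81 - 217) = (-231 - 56)*(-298) = -287*(-298) = 85526)
(L - 7)²*j = (3 - 7)²*85526 = (-4)²*85526 = 16*85526 = 1368416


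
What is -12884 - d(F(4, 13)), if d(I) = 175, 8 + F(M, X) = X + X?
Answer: -13059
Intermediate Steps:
F(M, X) = -8 + 2*X (F(M, X) = -8 + (X + X) = -8 + 2*X)
-12884 - d(F(4, 13)) = -12884 - 1*175 = -12884 - 175 = -13059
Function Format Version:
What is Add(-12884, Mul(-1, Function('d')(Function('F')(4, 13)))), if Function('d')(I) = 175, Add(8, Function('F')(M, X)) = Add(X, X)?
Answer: -13059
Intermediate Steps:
Function('F')(M, X) = Add(-8, Mul(2, X)) (Function('F')(M, X) = Add(-8, Add(X, X)) = Add(-8, Mul(2, X)))
Add(-12884, Mul(-1, Function('d')(Function('F')(4, 13)))) = Add(-12884, Mul(-1, 175)) = Add(-12884, -175) = -13059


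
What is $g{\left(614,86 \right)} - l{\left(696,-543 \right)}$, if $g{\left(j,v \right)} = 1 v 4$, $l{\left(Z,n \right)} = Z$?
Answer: $-352$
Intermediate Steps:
$g{\left(j,v \right)} = 4 v$ ($g{\left(j,v \right)} = v 4 = 4 v$)
$g{\left(614,86 \right)} - l{\left(696,-543 \right)} = 4 \cdot 86 - 696 = 344 - 696 = -352$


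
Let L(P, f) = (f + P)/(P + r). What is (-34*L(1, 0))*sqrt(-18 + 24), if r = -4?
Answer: 34*sqrt(6)/3 ≈ 27.761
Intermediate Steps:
L(P, f) = (P + f)/(-4 + P) (L(P, f) = (f + P)/(P - 4) = (P + f)/(-4 + P))
(-34*L(1, 0))*sqrt(-18 + 24) = (-34*(1 + 0)/(-4 + 1))*sqrt(-18 + 24) = (-34/(-3))*sqrt(6) = (-(-34)/3)*sqrt(6) = (-34*(-1/3))*sqrt(6) = 34*sqrt(6)/3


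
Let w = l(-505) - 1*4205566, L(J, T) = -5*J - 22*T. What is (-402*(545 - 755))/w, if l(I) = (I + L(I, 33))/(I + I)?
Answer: -4736900/235979053 ≈ -0.020073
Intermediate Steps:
L(J, T) = -22*T - 5*J
l(I) = (-726 - 4*I)/(2*I) (l(I) = (I + (-22*33 - 5*I))/(I + I) = (I + (-726 - 5*I))/((2*I)) = (-726 - 4*I)*(1/(2*I)) = (-726 - 4*I)/(2*I))
w = -2123811477/505 (w = (-2 - 363/(-505)) - 1*4205566 = (-2 - 363*(-1/505)) - 4205566 = (-2 + 363/505) - 4205566 = -647/505 - 4205566 = -2123811477/505 ≈ -4.2056e+6)
(-402*(545 - 755))/w = (-402*(545 - 755))/(-2123811477/505) = -402*(-210)*(-505/2123811477) = 84420*(-505/2123811477) = -4736900/235979053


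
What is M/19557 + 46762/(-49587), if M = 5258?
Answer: -217931996/323257653 ≈ -0.67417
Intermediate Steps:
M/19557 + 46762/(-49587) = 5258/19557 + 46762/(-49587) = 5258*(1/19557) + 46762*(-1/49587) = 5258/19557 - 46762/49587 = -217931996/323257653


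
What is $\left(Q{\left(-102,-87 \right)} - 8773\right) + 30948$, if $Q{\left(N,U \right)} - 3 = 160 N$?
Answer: $5858$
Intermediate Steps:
$Q{\left(N,U \right)} = 3 + 160 N$
$\left(Q{\left(-102,-87 \right)} - 8773\right) + 30948 = \left(\left(3 + 160 \left(-102\right)\right) - 8773\right) + 30948 = \left(\left(3 - 16320\right) - 8773\right) + 30948 = \left(-16317 - 8773\right) + 30948 = -25090 + 30948 = 5858$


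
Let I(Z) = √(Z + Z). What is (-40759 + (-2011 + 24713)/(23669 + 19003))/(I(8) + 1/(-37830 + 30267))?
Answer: -2192318758633/215145112 ≈ -10190.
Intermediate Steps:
I(Z) = √2*√Z (I(Z) = √(2*Z) = √2*√Z)
(-40759 + (-2011 + 24713)/(23669 + 19003))/(I(8) + 1/(-37830 + 30267)) = (-40759 + (-2011 + 24713)/(23669 + 19003))/(√2*√8 + 1/(-37830 + 30267)) = (-40759 + 22702/42672)/(√2*(2*√2) + 1/(-7563)) = (-40759 + 22702*(1/42672))/(4 - 1/7563) = (-40759 + 11351/21336)/(30251/7563) = -869622673/21336*7563/30251 = -2192318758633/215145112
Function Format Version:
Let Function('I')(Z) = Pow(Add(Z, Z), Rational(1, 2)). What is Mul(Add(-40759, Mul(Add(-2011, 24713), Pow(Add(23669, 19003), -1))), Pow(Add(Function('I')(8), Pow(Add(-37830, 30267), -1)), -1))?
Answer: Rational(-2192318758633, 215145112) ≈ -10190.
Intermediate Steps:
Function('I')(Z) = Mul(Pow(2, Rational(1, 2)), Pow(Z, Rational(1, 2))) (Function('I')(Z) = Pow(Mul(2, Z), Rational(1, 2)) = Mul(Pow(2, Rational(1, 2)), Pow(Z, Rational(1, 2))))
Mul(Add(-40759, Mul(Add(-2011, 24713), Pow(Add(23669, 19003), -1))), Pow(Add(Function('I')(8), Pow(Add(-37830, 30267), -1)), -1)) = Mul(Add(-40759, Mul(Add(-2011, 24713), Pow(Add(23669, 19003), -1))), Pow(Add(Mul(Pow(2, Rational(1, 2)), Pow(8, Rational(1, 2))), Pow(Add(-37830, 30267), -1)), -1)) = Mul(Add(-40759, Mul(22702, Pow(42672, -1))), Pow(Add(Mul(Pow(2, Rational(1, 2)), Mul(2, Pow(2, Rational(1, 2)))), Pow(-7563, -1)), -1)) = Mul(Add(-40759, Mul(22702, Rational(1, 42672))), Pow(Add(4, Rational(-1, 7563)), -1)) = Mul(Add(-40759, Rational(11351, 21336)), Pow(Rational(30251, 7563), -1)) = Mul(Rational(-869622673, 21336), Rational(7563, 30251)) = Rational(-2192318758633, 215145112)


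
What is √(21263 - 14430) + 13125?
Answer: 13125 + √6833 ≈ 13208.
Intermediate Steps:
√(21263 - 14430) + 13125 = √6833 + 13125 = 13125 + √6833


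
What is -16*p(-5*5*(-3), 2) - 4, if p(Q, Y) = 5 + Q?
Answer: -1284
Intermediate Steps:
-16*p(-5*5*(-3), 2) - 4 = -16*(5 - 5*5*(-3)) - 4 = -16*(5 - 25*(-3)) - 4 = -16*(5 + 75) - 4 = -16*80 - 4 = -1280 - 4 = -1284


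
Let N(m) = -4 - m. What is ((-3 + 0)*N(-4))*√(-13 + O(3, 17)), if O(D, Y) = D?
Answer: 0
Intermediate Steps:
((-3 + 0)*N(-4))*√(-13 + O(3, 17)) = ((-3 + 0)*(-4 - 1*(-4)))*√(-13 + 3) = (-3*(-4 + 4))*√(-10) = (-3*0)*(I*√10) = 0*(I*√10) = 0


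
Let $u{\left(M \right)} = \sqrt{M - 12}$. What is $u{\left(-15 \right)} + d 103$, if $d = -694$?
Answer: $-71482 + 3 i \sqrt{3} \approx -71482.0 + 5.1962 i$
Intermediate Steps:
$u{\left(M \right)} = \sqrt{-12 + M}$
$u{\left(-15 \right)} + d 103 = \sqrt{-12 - 15} - 71482 = \sqrt{-27} - 71482 = 3 i \sqrt{3} - 71482 = -71482 + 3 i \sqrt{3}$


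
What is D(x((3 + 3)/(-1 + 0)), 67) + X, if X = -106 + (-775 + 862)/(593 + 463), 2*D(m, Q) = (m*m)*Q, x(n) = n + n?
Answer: 1660765/352 ≈ 4718.1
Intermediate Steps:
x(n) = 2*n
D(m, Q) = Q*m²/2 (D(m, Q) = ((m*m)*Q)/2 = (m²*Q)/2 = (Q*m²)/2 = Q*m²/2)
X = -37283/352 (X = -106 + 87/1056 = -106 + 87*(1/1056) = -106 + 29/352 = -37283/352 ≈ -105.92)
D(x((3 + 3)/(-1 + 0)), 67) + X = (½)*67*(2*((3 + 3)/(-1 + 0)))² - 37283/352 = (½)*67*(2*(6/(-1)))² - 37283/352 = (½)*67*(2*(6*(-1)))² - 37283/352 = (½)*67*(2*(-6))² - 37283/352 = (½)*67*(-12)² - 37283/352 = (½)*67*144 - 37283/352 = 4824 - 37283/352 = 1660765/352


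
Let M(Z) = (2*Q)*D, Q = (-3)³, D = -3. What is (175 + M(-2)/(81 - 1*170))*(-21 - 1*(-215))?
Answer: 2990122/89 ≈ 33597.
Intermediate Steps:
Q = -27
M(Z) = 162 (M(Z) = (2*(-27))*(-3) = -54*(-3) = 162)
(175 + M(-2)/(81 - 1*170))*(-21 - 1*(-215)) = (175 + 162/(81 - 1*170))*(-21 - 1*(-215)) = (175 + 162/(81 - 170))*(-21 + 215) = (175 + 162/(-89))*194 = (175 + 162*(-1/89))*194 = (175 - 162/89)*194 = (15413/89)*194 = 2990122/89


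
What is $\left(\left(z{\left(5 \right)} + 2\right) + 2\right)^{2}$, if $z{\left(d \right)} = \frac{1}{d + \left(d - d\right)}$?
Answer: $\frac{441}{25} \approx 17.64$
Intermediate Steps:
$z{\left(d \right)} = \frac{1}{d}$ ($z{\left(d \right)} = \frac{1}{d + 0} = \frac{1}{d}$)
$\left(\left(z{\left(5 \right)} + 2\right) + 2\right)^{2} = \left(\left(\frac{1}{5} + 2\right) + 2\right)^{2} = \left(\frac{11}{5} + 2\right)^{2} = \left(\frac{21}{5}\right)^{2} = \frac{441}{25}$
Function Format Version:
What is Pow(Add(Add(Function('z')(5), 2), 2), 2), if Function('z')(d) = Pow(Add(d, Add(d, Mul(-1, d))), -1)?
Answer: Rational(441, 25) ≈ 17.640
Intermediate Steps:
Function('z')(d) = Pow(d, -1) (Function('z')(d) = Pow(Add(d, 0), -1) = Pow(d, -1))
Pow(Add(Add(Function('z')(5), 2), 2), 2) = Pow(Add(Add(Pow(5, -1), 2), 2), 2) = Pow(Add(Add(Rational(1, 5), 2), 2), 2) = Pow(Add(Rational(11, 5), 2), 2) = Pow(Rational(21, 5), 2) = Rational(441, 25)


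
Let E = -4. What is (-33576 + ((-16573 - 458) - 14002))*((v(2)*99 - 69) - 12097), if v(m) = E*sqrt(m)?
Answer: 786033094 + 25585164*sqrt(2) ≈ 8.2222e+8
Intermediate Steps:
v(m) = -4*sqrt(m)
(-33576 + ((-16573 - 458) - 14002))*((v(2)*99 - 69) - 12097) = (-33576 + ((-16573 - 458) - 14002))*((-4*sqrt(2)*99 - 69) - 12097) = (-33576 + (-17031 - 14002))*((-396*sqrt(2) - 69) - 12097) = (-33576 - 31033)*((-69 - 396*sqrt(2)) - 12097) = -64609*(-12166 - 396*sqrt(2)) = 786033094 + 25585164*sqrt(2)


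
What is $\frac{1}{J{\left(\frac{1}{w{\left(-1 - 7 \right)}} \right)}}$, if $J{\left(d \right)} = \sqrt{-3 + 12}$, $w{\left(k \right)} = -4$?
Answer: $\frac{1}{3} \approx 0.33333$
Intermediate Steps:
$J{\left(d \right)} = 3$ ($J{\left(d \right)} = \sqrt{9} = 3$)
$\frac{1}{J{\left(\frac{1}{w{\left(-1 - 7 \right)}} \right)}} = \frac{1}{3}$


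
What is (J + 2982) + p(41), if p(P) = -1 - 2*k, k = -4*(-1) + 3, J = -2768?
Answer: 199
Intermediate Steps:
k = 7 (k = 4 + 3 = 7)
p(P) = -15 (p(P) = -1 - 2*7 = -1 - 14 = -15)
(J + 2982) + p(41) = (-2768 + 2982) - 15 = 214 - 15 = 199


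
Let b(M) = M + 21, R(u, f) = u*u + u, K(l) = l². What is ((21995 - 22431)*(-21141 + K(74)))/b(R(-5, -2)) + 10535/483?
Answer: 471327565/2829 ≈ 1.6661e+5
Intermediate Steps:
R(u, f) = u + u² (R(u, f) = u² + u = u + u²)
b(M) = 21 + M
((21995 - 22431)*(-21141 + K(74)))/b(R(-5, -2)) + 10535/483 = ((21995 - 22431)*(-21141 + 74²))/(21 - 5*(1 - 5)) + 10535/483 = (-436*(-21141 + 5476))/(21 - 5*(-4)) + 10535*(1/483) = (-436*(-15665))/(21 + 20) + 1505/69 = 6829940/41 + 1505/69 = 471327565/2829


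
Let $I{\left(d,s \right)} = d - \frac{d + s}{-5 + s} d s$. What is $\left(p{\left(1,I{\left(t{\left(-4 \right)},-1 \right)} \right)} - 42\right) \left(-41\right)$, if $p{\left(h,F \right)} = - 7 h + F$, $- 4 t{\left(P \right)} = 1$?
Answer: $\frac{194053}{96} \approx 2021.4$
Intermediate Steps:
$t{\left(P \right)} = - \frac{1}{4}$ ($t{\left(P \right)} = \left(- \frac{1}{4}\right) 1 = - \frac{1}{4}$)
$I{\left(d,s \right)} = d - \frac{d s \left(d + s\right)}{-5 + s}$ ($I{\left(d,s \right)} = d - \frac{d + s}{-5 + s} d s = d - \frac{d \left(d + s\right)}{-5 + s} s = d - \frac{d s \left(d + s\right)}{-5 + s}$)
$p{\left(h,F \right)} = F - 7 h$
$\left(p{\left(1,I{\left(t{\left(-4 \right)},-1 \right)} \right)} - 42\right) \left(-41\right) = \left(\left(- \frac{-5 - 1 - \left(-1\right)^{2} - \left(- \frac{1}{4}\right) \left(-1\right)}{4 \left(-5 - 1\right)} - 7\right) - 42\right) \left(-41\right) = \left(\left(- \frac{-5 - 1 - 1 - \frac{1}{4}}{4 \left(-6\right)} - 7\right) - 42\right) \left(-41\right) = \left(\left(\left(- \frac{1}{4}\right) \left(- \frac{1}{6}\right) \left(-5 - 1 - 1 - \frac{1}{4}\right) - 7\right) - 42\right) \left(-41\right) = \left(\left(\left(- \frac{1}{4}\right) \left(- \frac{1}{6}\right) \left(- \frac{29}{4}\right) - 7\right) - 42\right) \left(-41\right) = \left(\left(- \frac{29}{96} - 7\right) - 42\right) \left(-41\right) = \left(- \frac{701}{96} - 42\right) \left(-41\right) = \left(- \frac{4733}{96}\right) \left(-41\right) = \frac{194053}{96}$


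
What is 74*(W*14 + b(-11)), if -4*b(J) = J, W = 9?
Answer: 19055/2 ≈ 9527.5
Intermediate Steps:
b(J) = -J/4
74*(W*14 + b(-11)) = 74*(9*14 - ¼*(-11)) = 74*(126 + 11/4) = 74*(515/4) = 19055/2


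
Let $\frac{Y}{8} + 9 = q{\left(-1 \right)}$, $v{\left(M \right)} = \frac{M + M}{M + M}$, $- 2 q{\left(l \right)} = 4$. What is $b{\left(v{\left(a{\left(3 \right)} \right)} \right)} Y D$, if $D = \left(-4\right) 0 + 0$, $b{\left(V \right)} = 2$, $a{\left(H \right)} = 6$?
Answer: $0$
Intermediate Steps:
$q{\left(l \right)} = -2$ ($q{\left(l \right)} = \left(- \frac{1}{2}\right) 4 = -2$)
$v{\left(M \right)} = 1$ ($v{\left(M \right)} = \frac{2 M}{2 M} = 2 M \frac{1}{2 M} = 1$)
$Y = -88$ ($Y = -72 + 8 \left(-2\right) = -72 - 16 = -88$)
$D = 0$ ($D = 0 + 0 = 0$)
$b{\left(v{\left(a{\left(3 \right)} \right)} \right)} Y D = 2 \left(-88\right) 0 = \left(-176\right) 0 = 0$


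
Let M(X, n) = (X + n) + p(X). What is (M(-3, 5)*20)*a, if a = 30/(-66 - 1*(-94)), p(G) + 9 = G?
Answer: -1500/7 ≈ -214.29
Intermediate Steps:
p(G) = -9 + G
M(X, n) = -9 + n + 2*X (M(X, n) = (X + n) + (-9 + X) = -9 + n + 2*X)
a = 15/14 (a = 30/(-66 + 94) = 30/28 = 30*(1/28) = 15/14 ≈ 1.0714)
(M(-3, 5)*20)*a = ((-9 + 5 + 2*(-3))*20)*(15/14) = ((-9 + 5 - 6)*20)*(15/14) = -10*20*(15/14) = -200*15/14 = -1500/7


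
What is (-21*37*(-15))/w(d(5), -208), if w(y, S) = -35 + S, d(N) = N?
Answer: -1295/27 ≈ -47.963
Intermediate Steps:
(-21*37*(-15))/w(d(5), -208) = (-21*37*(-15))/(-35 - 208) = -777*(-15)/(-243) = 11655*(-1/243) = -1295/27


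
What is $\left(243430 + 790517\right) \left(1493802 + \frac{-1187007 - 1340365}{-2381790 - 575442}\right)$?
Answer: $\frac{380623600775653491}{246436} \approx 1.5445 \cdot 10^{12}$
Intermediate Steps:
$\left(243430 + 790517\right) \left(1493802 + \frac{-1187007 - 1340365}{-2381790 - 575442}\right) = 1033947 \left(1493802 - \frac{2527372}{-2957232}\right) = 1033947 \left(1493802 - - \frac{631843}{739308}\right) = 1033947 \left(1493802 + \frac{631843}{739308}\right) = 1033947 \cdot \frac{1104380400859}{739308} = \frac{380623600775653491}{246436}$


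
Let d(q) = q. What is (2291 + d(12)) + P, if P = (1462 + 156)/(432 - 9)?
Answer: 975787/423 ≈ 2306.8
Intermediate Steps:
P = 1618/423 ≈ 3.8251
(2291 + d(12)) + P = (2291 + 12) + 1618/423 = 2303 + 1618/423 = 975787/423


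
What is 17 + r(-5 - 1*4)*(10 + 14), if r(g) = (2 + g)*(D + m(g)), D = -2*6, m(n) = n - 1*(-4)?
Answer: 2873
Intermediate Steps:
m(n) = 4 + n (m(n) = n + 4 = 4 + n)
D = -12
r(g) = (-8 + g)*(2 + g) (r(g) = (2 + g)*(-12 + (4 + g)) = (2 + g)*(-8 + g) = (-8 + g)*(2 + g))
17 + r(-5 - 1*4)*(10 + 14) = 17 + (-16 + (-5 - 1*4)**2 - 6*(-5 - 1*4))*(10 + 14) = 17 + (-16 + (-5 - 4)**2 - 6*(-5 - 4))*24 = 17 + (-16 + (-9)**2 - 6*(-9))*24 = 17 + (-16 + 81 + 54)*24 = 17 + 119*24 = 17 + 2856 = 2873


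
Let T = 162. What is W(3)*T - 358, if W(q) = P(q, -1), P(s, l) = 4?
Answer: 290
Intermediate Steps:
W(q) = 4
W(3)*T - 358 = 4*162 - 358 = 648 - 358 = 290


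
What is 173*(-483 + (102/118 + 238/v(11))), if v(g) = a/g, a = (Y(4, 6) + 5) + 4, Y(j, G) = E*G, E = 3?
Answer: -106149340/1593 ≈ -66635.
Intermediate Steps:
Y(j, G) = 3*G
a = 27 (a = (3*6 + 5) + 4 = (18 + 5) + 4 = 23 + 4 = 27)
v(g) = 27/g
173*(-483 + (102/118 + 238/v(11))) = 173*(-483 + (102/118 + 238/((27/11)))) = 173*(-483 + (102*(1/118) + 238/((27*(1/11))))) = 173*(-483 + (51/59 + 238/(27/11))) = 173*(-483 + (51/59 + 238*(11/27))) = 173*(-483 + (51/59 + 2618/27)) = 173*(-483 + 155839/1593) = 173*(-613580/1593) = -106149340/1593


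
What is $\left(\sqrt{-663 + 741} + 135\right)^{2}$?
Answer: $\left(135 + \sqrt{78}\right)^{2} \approx 20688.0$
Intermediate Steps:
$\left(\sqrt{-663 + 741} + 135\right)^{2} = \left(\sqrt{78} + 135\right)^{2} = \left(135 + \sqrt{78}\right)^{2}$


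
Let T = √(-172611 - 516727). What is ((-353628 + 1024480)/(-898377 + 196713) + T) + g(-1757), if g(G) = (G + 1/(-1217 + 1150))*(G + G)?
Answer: 72563988684509/11752872 + I*√689338 ≈ 6.1742e+6 + 830.26*I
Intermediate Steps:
T = I*√689338 (T = √(-689338) = I*√689338 ≈ 830.26*I)
g(G) = 2*G*(-1/67 + G) (g(G) = (G + 1/(-67))*(2*G) = (G - 1/67)*(2*G) = (-1/67 + G)*(2*G) = 2*G*(-1/67 + G))
((-353628 + 1024480)/(-898377 + 196713) + T) + g(-1757) = ((-353628 + 1024480)/(-898377 + 196713) + I*√689338) + (2/67)*(-1757)*(-1 + 67*(-1757)) = (670852/(-701664) + I*√689338) + (2/67)*(-1757)*(-1 - 117719) = (670852*(-1/701664) + I*√689338) + (2/67)*(-1757)*(-117720) = (-167713/175416 + I*√689338) + 413668080/67 = 72563988684509/11752872 + I*√689338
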